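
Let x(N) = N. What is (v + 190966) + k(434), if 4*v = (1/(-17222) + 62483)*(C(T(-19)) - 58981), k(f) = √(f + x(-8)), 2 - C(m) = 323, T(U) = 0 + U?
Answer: -31900336420571/34444 + √426 ≈ -9.2615e+8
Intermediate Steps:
T(U) = U
C(m) = -321 (C(m) = 2 - 1*323 = 2 - 323 = -321)
k(f) = √(-8 + f) (k(f) = √(f - 8) = √(-8 + f))
v = -31906914053475/34444 (v = ((1/(-17222) + 62483)*(-321 - 58981))/4 = ((-1/17222 + 62483)*(-59302))/4 = ((1076082225/17222)*(-59302))/4 = (¼)*(-31906914053475/8611) = -31906914053475/34444 ≈ -9.2634e+8)
(v + 190966) + k(434) = (-31906914053475/34444 + 190966) + √(-8 + 434) = -31900336420571/34444 + √426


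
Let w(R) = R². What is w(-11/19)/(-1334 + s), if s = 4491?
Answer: 11/103607 ≈ 0.00010617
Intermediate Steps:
w(-11/19)/(-1334 + s) = (-11/19)²/(-1334 + 4491) = (-11*1/19)²/3157 = (-11/19)²/3157 = (1/3157)*(121/361) = 11/103607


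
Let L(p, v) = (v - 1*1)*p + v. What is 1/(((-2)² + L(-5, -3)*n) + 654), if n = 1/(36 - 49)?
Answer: 13/8537 ≈ 0.0015228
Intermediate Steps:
L(p, v) = v + p*(-1 + v) (L(p, v) = (v - 1)*p + v = (-1 + v)*p + v = p*(-1 + v) + v = v + p*(-1 + v))
n = -1/13 (n = 1/(-13) = -1/13 ≈ -0.076923)
1/(((-2)² + L(-5, -3)*n) + 654) = 1/(((-2)² + (-3 - 1*(-5) - 5*(-3))*(-1/13)) + 654) = 1/((4 + (-3 + 5 + 15)*(-1/13)) + 654) = 1/((4 + 17*(-1/13)) + 654) = 1/((4 - 17/13) + 654) = 1/(35/13 + 654) = 1/(8537/13) = 13/8537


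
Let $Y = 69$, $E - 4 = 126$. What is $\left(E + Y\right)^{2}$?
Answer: $39601$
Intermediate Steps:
$E = 130$ ($E = 4 + 126 = 130$)
$\left(E + Y\right)^{2} = \left(130 + 69\right)^{2} = 199^{2} = 39601$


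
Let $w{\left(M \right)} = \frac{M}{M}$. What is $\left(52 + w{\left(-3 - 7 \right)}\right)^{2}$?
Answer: $2809$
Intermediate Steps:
$w{\left(M \right)} = 1$
$\left(52 + w{\left(-3 - 7 \right)}\right)^{2} = \left(52 + 1\right)^{2} = 53^{2} = 2809$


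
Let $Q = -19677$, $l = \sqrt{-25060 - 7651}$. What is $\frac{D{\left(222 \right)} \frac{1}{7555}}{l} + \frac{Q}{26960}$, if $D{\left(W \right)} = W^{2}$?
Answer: $- \frac{19677}{26960} - \frac{49284 i \sqrt{32711}}{247131605} \approx -0.72986 - 0.036068 i$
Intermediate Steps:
$l = i \sqrt{32711}$ ($l = \sqrt{-32711} = i \sqrt{32711} \approx 180.86 i$)
$\frac{D{\left(222 \right)} \frac{1}{7555}}{l} + \frac{Q}{26960} = \frac{222^{2} \cdot \frac{1}{7555}}{i \sqrt{32711}} - \frac{19677}{26960} = 49284 \cdot \frac{1}{7555} \left(- \frac{i \sqrt{32711}}{32711}\right) - \frac{19677}{26960} = \frac{49284 \left(- \frac{i \sqrt{32711}}{32711}\right)}{7555} - \frac{19677}{26960} = - \frac{49284 i \sqrt{32711}}{247131605} - \frac{19677}{26960} = - \frac{19677}{26960} - \frac{49284 i \sqrt{32711}}{247131605}$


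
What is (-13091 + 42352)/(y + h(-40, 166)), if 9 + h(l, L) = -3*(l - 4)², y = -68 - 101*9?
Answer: -29261/6794 ≈ -4.3069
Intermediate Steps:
y = -977 (y = -68 - 909 = -977)
h(l, L) = -9 - 3*(-4 + l)² (h(l, L) = -9 - 3*(l - 4)² = -9 - 3*(-4 + l)²)
(-13091 + 42352)/(y + h(-40, 166)) = (-13091 + 42352)/(-977 + (-9 - 3*(-4 - 40)²)) = 29261/(-977 + (-9 - 3*(-44)²)) = 29261/(-977 + (-9 - 3*1936)) = 29261/(-977 + (-9 - 5808)) = 29261/(-977 - 5817) = 29261/(-6794) = 29261*(-1/6794) = -29261/6794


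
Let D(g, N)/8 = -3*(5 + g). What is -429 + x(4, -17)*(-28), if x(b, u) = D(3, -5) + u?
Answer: 5423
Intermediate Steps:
D(g, N) = -120 - 24*g (D(g, N) = 8*(-3*(5 + g)) = 8*(-15 - 3*g) = -120 - 24*g)
x(b, u) = -192 + u (x(b, u) = (-120 - 24*3) + u = (-120 - 72) + u = -192 + u)
-429 + x(4, -17)*(-28) = -429 + (-192 - 17)*(-28) = -429 - 209*(-28) = -429 + 5852 = 5423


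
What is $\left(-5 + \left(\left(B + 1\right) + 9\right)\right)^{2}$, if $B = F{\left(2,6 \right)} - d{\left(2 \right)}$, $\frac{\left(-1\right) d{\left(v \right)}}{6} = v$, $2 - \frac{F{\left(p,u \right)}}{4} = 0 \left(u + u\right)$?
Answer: $625$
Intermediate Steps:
$F{\left(p,u \right)} = 8$ ($F{\left(p,u \right)} = 8 - 4 \cdot 0 \left(u + u\right) = 8 - 4 \cdot 0 \cdot 2 u = 8 - 0 = 8 + 0 = 8$)
$d{\left(v \right)} = - 6 v$
$B = 20$ ($B = 8 - \left(-6\right) 2 = 8 - -12 = 8 + 12 = 20$)
$\left(-5 + \left(\left(B + 1\right) + 9\right)\right)^{2} = \left(-5 + \left(\left(20 + 1\right) + 9\right)\right)^{2} = \left(-5 + \left(21 + 9\right)\right)^{2} = \left(-5 + 30\right)^{2} = 25^{2} = 625$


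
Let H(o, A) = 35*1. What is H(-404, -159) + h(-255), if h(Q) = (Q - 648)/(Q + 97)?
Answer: 6433/158 ≈ 40.715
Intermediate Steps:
H(o, A) = 35
h(Q) = (-648 + Q)/(97 + Q)
H(-404, -159) + h(-255) = 35 + (-648 - 255)/(97 - 255) = 35 - 903/(-158) = 35 - 1/158*(-903) = 35 + 903/158 = 6433/158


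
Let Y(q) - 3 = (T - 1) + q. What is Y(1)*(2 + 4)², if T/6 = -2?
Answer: -324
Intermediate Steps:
T = -12 (T = 6*(-2) = -12)
Y(q) = -10 + q (Y(q) = 3 + ((-12 - 1) + q) = 3 + (-13 + q) = -10 + q)
Y(1)*(2 + 4)² = (-10 + 1)*(2 + 4)² = -9*6² = -9*36 = -324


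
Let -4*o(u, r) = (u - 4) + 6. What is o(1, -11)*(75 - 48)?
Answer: -81/4 ≈ -20.250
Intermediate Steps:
o(u, r) = -½ - u/4 (o(u, r) = -((u - 4) + 6)/4 = -((-4 + u) + 6)/4 = -(2 + u)/4 = -½ - u/4)
o(1, -11)*(75 - 48) = (-½ - ¼*1)*(75 - 48) = (-½ - ¼)*27 = -¾*27 = -81/4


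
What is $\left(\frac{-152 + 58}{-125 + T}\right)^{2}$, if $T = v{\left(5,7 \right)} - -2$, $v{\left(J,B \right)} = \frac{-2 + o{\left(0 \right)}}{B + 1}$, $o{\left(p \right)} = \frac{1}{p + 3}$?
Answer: $\frac{5089536}{8743849} \approx 0.58207$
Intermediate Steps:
$o{\left(p \right)} = \frac{1}{3 + p}$
$v{\left(J,B \right)} = - \frac{5}{3 \left(1 + B\right)}$ ($v{\left(J,B \right)} = \frac{-2 + \frac{1}{3 + 0}}{B + 1} = \frac{-2 + \frac{1}{3}}{1 + B} = - \frac{5}{3 \left(1 + B\right)}$)
$T = \frac{43}{24}$ ($T = - \frac{5}{3 + 3 \cdot 7} - -2 = - \frac{5}{3 + 21} + 2 = - \frac{5}{24} + 2 = \frac{43}{24} \approx 1.7917$)
$\left(\frac{-152 + 58}{-125 + T}\right)^{2} = \left(\frac{-152 + 58}{-125 + \frac{43}{24}}\right)^{2} = \left(- \frac{94}{- \frac{2957}{24}}\right)^{2} = \left(\left(-94\right) \left(- \frac{24}{2957}\right)\right)^{2} = \left(\frac{2256}{2957}\right)^{2} = \frac{5089536}{8743849}$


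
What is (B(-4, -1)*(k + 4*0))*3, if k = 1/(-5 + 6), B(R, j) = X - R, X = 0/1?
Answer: 12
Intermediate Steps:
X = 0 (X = 0*1 = 0)
B(R, j) = -R (B(R, j) = 0 - R = -R)
k = 1 (k = 1/1 = 1)
(B(-4, -1)*(k + 4*0))*3 = ((-1*(-4))*(1 + 4*0))*3 = (4*(1 + 0))*3 = (4*1)*3 = 4*3 = 12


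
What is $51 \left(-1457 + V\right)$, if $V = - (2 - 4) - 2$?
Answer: $-74307$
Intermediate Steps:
$V = 0$ ($V = - (2 - 4) - 2 = \left(-1\right) \left(-2\right) - 2 = 2 - 2 = 0$)
$51 \left(-1457 + V\right) = 51 \left(-1457 + 0\right) = 51 \left(-1457\right) = -74307$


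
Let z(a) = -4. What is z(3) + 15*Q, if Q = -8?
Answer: -124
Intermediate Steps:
z(3) + 15*Q = -4 + 15*(-8) = -4 - 120 = -124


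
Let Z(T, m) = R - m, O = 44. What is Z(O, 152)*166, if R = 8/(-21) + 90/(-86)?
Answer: -22998470/903 ≈ -25469.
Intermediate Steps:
R = -1289/903 (R = 8*(-1/21) + 90*(-1/86) = -8/21 - 45/43 = -1289/903 ≈ -1.4275)
Z(T, m) = -1289/903 - m
Z(O, 152)*166 = (-1289/903 - 1*152)*166 = (-1289/903 - 152)*166 = -138545/903*166 = -22998470/903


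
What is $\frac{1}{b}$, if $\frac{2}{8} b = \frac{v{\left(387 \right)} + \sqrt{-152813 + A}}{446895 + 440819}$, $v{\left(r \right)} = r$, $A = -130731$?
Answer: $\frac{171772659}{866626} - \frac{10208711 i \sqrt{134}}{433313} \approx 198.21 - 272.72 i$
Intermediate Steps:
$b = \frac{774}{443857} + \frac{92 i \sqrt{134}}{443857}$ ($b = 4 \frac{387 + \sqrt{-152813 - 130731}}{446895 + 440819} = 4 \frac{387 + \sqrt{-283544}}{887714} = 4 \left(387 + 46 i \sqrt{134}\right) \frac{1}{887714} = 4 \left(\frac{387}{887714} + \frac{23 i \sqrt{134}}{443857}\right) = \frac{774}{443857} + \frac{92 i \sqrt{134}}{443857} \approx 0.0017438 + 0.0023994 i$)
$\frac{1}{b} = \frac{1}{\frac{774}{443857} + \frac{92 i \sqrt{134}}{443857}}$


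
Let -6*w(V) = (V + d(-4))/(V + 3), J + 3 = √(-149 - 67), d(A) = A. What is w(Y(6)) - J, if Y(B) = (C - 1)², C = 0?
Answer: 25/8 - 6*I*√6 ≈ 3.125 - 14.697*I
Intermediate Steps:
Y(B) = 1 (Y(B) = (0 - 1)² = (-1)² = 1)
J = -3 + 6*I*√6 (J = -3 + √(-149 - 67) = -3 + √(-216) = -3 + 6*I*√6 ≈ -3.0 + 14.697*I)
w(V) = -(-4 + V)/(6*(3 + V)) (w(V) = -(V - 4)/(6*(V + 3)) = -(-4 + V)/(6*(3 + V)))
w(Y(6)) - J = (4 - 1*1)/(6*(3 + 1)) - (-3 + 6*I*√6) = (⅙)*(4 - 1)/4 + (3 - 6*I*√6) = (⅙)*(¼)*3 + (3 - 6*I*√6) = ⅛ + (3 - 6*I*√6) = 25/8 - 6*I*√6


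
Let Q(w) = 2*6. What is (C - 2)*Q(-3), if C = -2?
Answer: -48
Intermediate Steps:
Q(w) = 12
(C - 2)*Q(-3) = (-2 - 2)*12 = -4*12 = -48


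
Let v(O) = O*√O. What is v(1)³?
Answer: 1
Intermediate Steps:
v(O) = O^(3/2)
v(1)³ = (1^(3/2))³ = 1³ = 1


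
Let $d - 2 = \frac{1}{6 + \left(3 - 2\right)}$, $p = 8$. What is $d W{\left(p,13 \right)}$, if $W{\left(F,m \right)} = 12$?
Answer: $\frac{180}{7} \approx 25.714$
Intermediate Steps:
$d = \frac{15}{7}$ ($d = 2 + \frac{1}{6 + \left(3 - 2\right)} = 2 + \frac{1}{6 + 1} = 2 + \frac{1}{7} = \frac{15}{7} \approx 2.1429$)
$d W{\left(p,13 \right)} = \frac{15}{7} \cdot 12 = \frac{180}{7}$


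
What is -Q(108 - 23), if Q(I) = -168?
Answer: 168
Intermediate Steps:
-Q(108 - 23) = -1*(-168) = 168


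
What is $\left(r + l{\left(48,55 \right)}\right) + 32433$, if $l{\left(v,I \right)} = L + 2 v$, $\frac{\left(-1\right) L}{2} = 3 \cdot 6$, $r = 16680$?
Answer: $49173$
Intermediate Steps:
$L = -36$ ($L = - 2 \cdot 3 \cdot 6 = \left(-2\right) 18 = -36$)
$l{\left(v,I \right)} = -36 + 2 v$
$\left(r + l{\left(48,55 \right)}\right) + 32433 = \left(16680 + \left(-36 + 2 \cdot 48\right)\right) + 32433 = \left(16680 + \left(-36 + 96\right)\right) + 32433 = \left(16680 + 60\right) + 32433 = 16740 + 32433 = 49173$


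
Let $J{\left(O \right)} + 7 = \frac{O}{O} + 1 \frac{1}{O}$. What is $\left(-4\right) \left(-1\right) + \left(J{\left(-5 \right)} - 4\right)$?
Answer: $- \frac{31}{5} \approx -6.2$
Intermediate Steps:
$J{\left(O \right)} = -6 + \frac{1}{O}$ ($J{\left(O \right)} = -7 + \left(\frac{O}{O} + 1 \frac{1}{O}\right) = -7 + \left(1 + \frac{1}{O}\right) = -6 + \frac{1}{O}$)
$\left(-4\right) \left(-1\right) + \left(J{\left(-5 \right)} - 4\right) = \left(-4\right) \left(-1\right) - \left(10 + \frac{1}{5}\right) = 4 - \frac{51}{5} = - \frac{31}{5}$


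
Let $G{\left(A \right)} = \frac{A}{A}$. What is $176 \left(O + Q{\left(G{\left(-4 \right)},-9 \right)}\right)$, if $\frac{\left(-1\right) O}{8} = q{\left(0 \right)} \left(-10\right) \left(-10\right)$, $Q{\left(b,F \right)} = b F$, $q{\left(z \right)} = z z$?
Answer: $-1584$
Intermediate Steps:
$q{\left(z \right)} = z^{2}$
$G{\left(A \right)} = 1$
$Q{\left(b,F \right)} = F b$
$O = 0$ ($O = - 8 \cdot 0^{2} \left(-10\right) \left(-10\right) = - 8 \cdot 0 \left(-10\right) \left(-10\right) = - 8 \cdot 0 \left(-10\right) = \left(-8\right) 0 = 0$)
$176 \left(O + Q{\left(G{\left(-4 \right)},-9 \right)}\right) = 176 \left(0 - 9\right) = 176 \left(-9\right) = -1584$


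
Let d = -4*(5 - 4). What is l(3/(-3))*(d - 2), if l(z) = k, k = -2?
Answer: 12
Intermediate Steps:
d = -4 (d = -4*1 = -4)
l(z) = -2
l(3/(-3))*(d - 2) = -2*(-4 - 2) = -2*(-6) = 12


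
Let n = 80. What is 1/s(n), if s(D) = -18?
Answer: -1/18 ≈ -0.055556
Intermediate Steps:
1/s(n) = 1/(-18) = -1/18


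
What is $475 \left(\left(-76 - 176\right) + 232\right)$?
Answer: $-9500$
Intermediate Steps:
$475 \left(\left(-76 - 176\right) + 232\right) = 475 \left(-252 + 232\right) = 475 \left(-20\right) = -9500$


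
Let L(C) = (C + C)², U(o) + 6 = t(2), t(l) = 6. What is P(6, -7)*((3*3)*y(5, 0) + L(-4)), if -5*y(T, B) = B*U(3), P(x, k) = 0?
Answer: 0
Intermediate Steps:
U(o) = 0 (U(o) = -6 + 6 = 0)
y(T, B) = 0 (y(T, B) = -B*0/5 = -⅕*0 = 0)
L(C) = 4*C² (L(C) = (2*C)² = 4*C²)
P(6, -7)*((3*3)*y(5, 0) + L(-4)) = 0*((3*3)*0 + 4*(-4)²) = 0*(9*0 + 4*16) = 0*(0 + 64) = 0*64 = 0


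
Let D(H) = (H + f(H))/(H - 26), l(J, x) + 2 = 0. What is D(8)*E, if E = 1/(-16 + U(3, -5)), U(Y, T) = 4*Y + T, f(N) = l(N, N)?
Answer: 1/27 ≈ 0.037037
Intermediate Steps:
l(J, x) = -2 (l(J, x) = -2 + 0 = -2)
f(N) = -2
D(H) = (-2 + H)/(-26 + H) (D(H) = (H - 2)/(H - 26) = (-2 + H)/(-26 + H))
U(Y, T) = T + 4*Y
E = -⅑ (E = 1/(-16 + (-5 + 4*3)) = 1/(-16 + (-5 + 12)) = 1/(-16 + 7) = 1/(-9) = -⅑ ≈ -0.11111)
D(8)*E = ((-2 + 8)/(-26 + 8))*(-⅑) = (6/(-18))*(-⅑) = -1/18*6*(-⅑) = -⅓*(-⅑) = 1/27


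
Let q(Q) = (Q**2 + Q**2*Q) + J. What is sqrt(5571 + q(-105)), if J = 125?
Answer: 2*I*sqrt(285226) ≈ 1068.1*I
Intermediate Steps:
q(Q) = 125 + Q**2 + Q**3 (q(Q) = (Q**2 + Q**2*Q) + 125 = (Q**2 + Q**3) + 125 = 125 + Q**2 + Q**3)
sqrt(5571 + q(-105)) = sqrt(5571 + (125 + (-105)**2 + (-105)**3)) = sqrt(5571 + (125 + 11025 - 1157625)) = sqrt(5571 - 1146475) = sqrt(-1140904) = 2*I*sqrt(285226)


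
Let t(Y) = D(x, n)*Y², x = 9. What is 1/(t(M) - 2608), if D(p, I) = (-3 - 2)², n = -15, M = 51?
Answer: 1/62417 ≈ 1.6021e-5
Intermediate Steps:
D(p, I) = 25 (D(p, I) = (-5)² = 25)
t(Y) = 25*Y²
1/(t(M) - 2608) = 1/(25*51² - 2608) = 1/(25*2601 - 2608) = 1/(65025 - 2608) = 1/62417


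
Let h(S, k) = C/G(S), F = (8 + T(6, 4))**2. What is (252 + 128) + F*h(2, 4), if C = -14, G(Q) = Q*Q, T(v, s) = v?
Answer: -306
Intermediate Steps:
G(Q) = Q**2
F = 196 (F = (8 + 6)**2 = 14**2 = 196)
h(S, k) = -14/S**2
(252 + 128) + F*h(2, 4) = (252 + 128) + 196*(-14/2**2) = 380 + 196*(-14*1/4) = 380 + 196*(-7/2) = 380 - 686 = -306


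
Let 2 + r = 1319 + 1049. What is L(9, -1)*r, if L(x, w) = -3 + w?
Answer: -9464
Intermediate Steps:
r = 2366 (r = -2 + (1319 + 1049) = -2 + 2368 = 2366)
L(9, -1)*r = (-3 - 1)*2366 = -4*2366 = -9464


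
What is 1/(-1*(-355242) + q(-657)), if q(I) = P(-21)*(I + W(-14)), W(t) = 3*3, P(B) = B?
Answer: 1/368850 ≈ 2.7111e-6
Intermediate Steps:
W(t) = 9
q(I) = -189 - 21*I (q(I) = -21*(I + 9) = -21*(9 + I) = -189 - 21*I)
1/(-1*(-355242) + q(-657)) = 1/(-1*(-355242) + (-189 - 21*(-657))) = 1/(355242 + (-189 + 13797)) = 1/(355242 + 13608) = 1/368850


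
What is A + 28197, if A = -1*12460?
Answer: 15737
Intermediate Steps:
A = -12460
A + 28197 = -12460 + 28197 = 15737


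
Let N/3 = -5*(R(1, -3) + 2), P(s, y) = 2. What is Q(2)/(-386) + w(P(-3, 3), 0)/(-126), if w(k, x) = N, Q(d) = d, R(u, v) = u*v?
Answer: -1007/8106 ≈ -0.12423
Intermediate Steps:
N = 15 (N = 3*(-5*(1*(-3) + 2)) = 3*(-5*(-3 + 2)) = 3*(-5*(-1)) = 3*5 = 15)
w(k, x) = 15
Q(2)/(-386) + w(P(-3, 3), 0)/(-126) = 2/(-386) + 15/(-126) = 2*(-1/386) + 15*(-1/126) = -1/193 - 5/42 = -1007/8106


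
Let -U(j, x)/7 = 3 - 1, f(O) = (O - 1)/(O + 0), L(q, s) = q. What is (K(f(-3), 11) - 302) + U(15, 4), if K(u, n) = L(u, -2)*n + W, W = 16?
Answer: -856/3 ≈ -285.33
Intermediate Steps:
f(O) = (-1 + O)/O
U(j, x) = -14 (U(j, x) = -7*(3 - 1) = -7*2 = -14)
K(u, n) = 16 + n*u (K(u, n) = u*n + 16 = n*u + 16 = 16 + n*u)
(K(f(-3), 11) - 302) + U(15, 4) = ((16 + 11*((-1 - 3)/(-3))) - 302) - 14 = ((16 + 11*(-⅓*(-4))) - 302) - 14 = ((16 + 11*(4/3)) - 302) - 14 = ((16 + 44/3) - 302) - 14 = (92/3 - 302) - 14 = -814/3 - 14 = -856/3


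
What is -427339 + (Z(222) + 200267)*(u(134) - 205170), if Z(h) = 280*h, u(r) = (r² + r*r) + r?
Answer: -44383131287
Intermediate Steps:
u(r) = r + 2*r² (u(r) = (r² + r²) + r = 2*r² + r = r + 2*r²)
-427339 + (Z(222) + 200267)*(u(134) - 205170) = -427339 + (280*222 + 200267)*(134*(1 + 2*134) - 205170) = -427339 + (62160 + 200267)*(134*(1 + 268) - 205170) = -427339 + 262427*(134*269 - 205170) = -427339 + 262427*(36046 - 205170) = -427339 + 262427*(-169124) = -427339 - 44382703948 = -44383131287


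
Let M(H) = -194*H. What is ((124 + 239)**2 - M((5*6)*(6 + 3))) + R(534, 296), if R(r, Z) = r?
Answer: 184683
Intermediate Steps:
((124 + 239)**2 - M((5*6)*(6 + 3))) + R(534, 296) = ((124 + 239)**2 - (-194)*(5*6)*(6 + 3)) + 534 = (363**2 - (-194)*30*9) + 534 = (131769 - (-194)*270) + 534 = (131769 - 1*(-52380)) + 534 = (131769 + 52380) + 534 = 184149 + 534 = 184683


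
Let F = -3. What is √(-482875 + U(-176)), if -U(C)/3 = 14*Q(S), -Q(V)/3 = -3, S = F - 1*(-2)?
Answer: I*√483253 ≈ 695.16*I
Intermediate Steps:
S = -1 (S = -3 - 1*(-2) = -3 + 2 = -1)
Q(V) = 9 (Q(V) = -3*(-3) = 9)
U(C) = -378 (U(C) = -42*9 = -3*126 = -378)
√(-482875 + U(-176)) = √(-482875 - 378) = √(-483253) = I*√483253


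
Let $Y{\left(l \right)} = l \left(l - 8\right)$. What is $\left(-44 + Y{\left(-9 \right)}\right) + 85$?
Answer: $194$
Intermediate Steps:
$Y{\left(l \right)} = l \left(-8 + l\right)$
$\left(-44 + Y{\left(-9 \right)}\right) + 85 = \left(-44 - 9 \left(-8 - 9\right)\right) + 85 = \left(-44 - -153\right) + 85 = \left(-44 + 153\right) + 85 = 109 + 85 = 194$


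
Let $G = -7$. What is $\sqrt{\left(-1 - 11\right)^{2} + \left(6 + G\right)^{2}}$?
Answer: $\sqrt{145} \approx 12.042$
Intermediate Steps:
$\sqrt{\left(-1 - 11\right)^{2} + \left(6 + G\right)^{2}} = \sqrt{\left(-1 - 11\right)^{2} + \left(6 - 7\right)^{2}} = \sqrt{\left(-12\right)^{2} + \left(-1\right)^{2}} = \sqrt{144 + 1} = \sqrt{145}$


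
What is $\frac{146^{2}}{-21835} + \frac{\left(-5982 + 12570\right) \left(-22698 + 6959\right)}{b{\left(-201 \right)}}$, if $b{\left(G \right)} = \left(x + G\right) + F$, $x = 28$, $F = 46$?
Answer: $\frac{2264036389088}{2773045} \approx 8.1644 \cdot 10^{5}$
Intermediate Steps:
$b{\left(G \right)} = 74 + G$ ($b{\left(G \right)} = \left(28 + G\right) + 46 = 74 + G$)
$\frac{146^{2}}{-21835} + \frac{\left(-5982 + 12570\right) \left(-22698 + 6959\right)}{b{\left(-201 \right)}} = \frac{146^{2}}{-21835} + \frac{\left(-5982 + 12570\right) \left(-22698 + 6959\right)}{74 - 201} = 21316 \left(- \frac{1}{21835}\right) + \frac{6588 \left(-15739\right)}{-127} = - \frac{21316}{21835} - - \frac{103688532}{127} = - \frac{21316}{21835} + \frac{103688532}{127} = \frac{2264036389088}{2773045}$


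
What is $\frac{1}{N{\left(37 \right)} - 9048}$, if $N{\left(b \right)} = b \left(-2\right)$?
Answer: $- \frac{1}{9122} \approx -0.00010963$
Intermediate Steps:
$N{\left(b \right)} = - 2 b$
$\frac{1}{N{\left(37 \right)} - 9048} = \frac{1}{\left(-2\right) 37 - 9048} = \frac{1}{-74 - 9048} = \frac{1}{-9122} = - \frac{1}{9122}$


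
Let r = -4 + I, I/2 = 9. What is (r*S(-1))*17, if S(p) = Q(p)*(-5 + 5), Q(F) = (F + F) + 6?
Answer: 0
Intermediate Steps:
I = 18 (I = 2*9 = 18)
r = 14 (r = -4 + 18 = 14)
Q(F) = 6 + 2*F (Q(F) = 2*F + 6 = 6 + 2*F)
S(p) = 0 (S(p) = (6 + 2*p)*(-5 + 5) = (6 + 2*p)*0 = 0)
(r*S(-1))*17 = (14*0)*17 = 0*17 = 0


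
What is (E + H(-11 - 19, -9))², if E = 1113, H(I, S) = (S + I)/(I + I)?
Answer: 496086529/400 ≈ 1.2402e+6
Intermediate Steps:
H(I, S) = (I + S)/(2*I) (H(I, S) = (I + S)/((2*I)) = (I + S)*(1/(2*I)) = (I + S)/(2*I))
(E + H(-11 - 19, -9))² = (1113 + ((-11 - 19) - 9)/(2*(-11 - 19)))² = (1113 + (½)*(-30 - 9)/(-30))² = (1113 + (½)*(-1/30)*(-39))² = (1113 + 13/20)² = (22273/20)² = 496086529/400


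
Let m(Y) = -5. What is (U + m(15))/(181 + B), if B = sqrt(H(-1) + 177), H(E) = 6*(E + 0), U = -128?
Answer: -24073/32590 + 399*sqrt(19)/32590 ≈ -0.68530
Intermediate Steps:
H(E) = 6*E
B = 3*sqrt(19) (B = sqrt(6*(-1) + 177) = sqrt(-6 + 177) = sqrt(171) = 3*sqrt(19) ≈ 13.077)
(U + m(15))/(181 + B) = (-128 - 5)/(181 + 3*sqrt(19)) = -133/(181 + 3*sqrt(19))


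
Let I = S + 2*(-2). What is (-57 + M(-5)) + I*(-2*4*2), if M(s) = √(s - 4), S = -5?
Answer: 87 + 3*I ≈ 87.0 + 3.0*I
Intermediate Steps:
I = -9 (I = -5 + 2*(-2) = -5 - 4 = -9)
M(s) = √(-4 + s)
(-57 + M(-5)) + I*(-2*4*2) = (-57 + √(-4 - 5)) - 9*(-2*4)*2 = (-57 + √(-9)) - (-72)*2 = (-57 + 3*I) - 9*(-16) = (-57 + 3*I) + 144 = 87 + 3*I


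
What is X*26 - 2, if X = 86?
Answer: 2234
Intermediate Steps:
X*26 - 2 = 86*26 - 2 = 2236 - 2 = 2234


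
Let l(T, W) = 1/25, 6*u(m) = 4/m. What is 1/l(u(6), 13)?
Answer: 25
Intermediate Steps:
u(m) = 2/(3*m) (u(m) = (4/m)/6 = 2/(3*m))
l(T, W) = 1/25
1/l(u(6), 13) = 1/(1/25) = 25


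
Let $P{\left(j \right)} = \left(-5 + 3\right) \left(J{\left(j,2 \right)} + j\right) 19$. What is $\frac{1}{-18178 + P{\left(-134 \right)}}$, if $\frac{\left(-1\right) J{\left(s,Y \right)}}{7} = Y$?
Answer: $- \frac{1}{12554} \approx -7.9656 \cdot 10^{-5}$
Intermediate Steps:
$J{\left(s,Y \right)} = - 7 Y$
$P{\left(j \right)} = 532 - 38 j$ ($P{\left(j \right)} = \left(-5 + 3\right) \left(\left(-7\right) 2 + j\right) 19 = - 2 \left(-14 + j\right) 19 = \left(28 - 2 j\right) 19 = 532 - 38 j$)
$\frac{1}{-18178 + P{\left(-134 \right)}} = \frac{1}{-18178 + \left(532 - -5092\right)} = \frac{1}{-18178 + \left(532 + 5092\right)} = \frac{1}{-18178 + 5624} = \frac{1}{-12554} = - \frac{1}{12554}$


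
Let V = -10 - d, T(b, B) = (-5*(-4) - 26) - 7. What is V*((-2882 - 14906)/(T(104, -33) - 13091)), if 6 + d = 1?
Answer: -22235/3276 ≈ -6.7872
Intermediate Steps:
d = -5 (d = -6 + 1 = -5)
T(b, B) = -13 (T(b, B) = (20 - 26) - 7 = -6 - 7 = -13)
V = -5 (V = -10 - 1*(-5) = -10 + 5 = -5)
V*((-2882 - 14906)/(T(104, -33) - 13091)) = -5*(-2882 - 14906)/(-13 - 13091) = -(-88940)/(-13104) = -(-88940)*(-1)/13104 = -5*4447/3276 = -22235/3276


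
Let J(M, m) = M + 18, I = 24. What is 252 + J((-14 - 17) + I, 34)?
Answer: 263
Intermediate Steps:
J(M, m) = 18 + M
252 + J((-14 - 17) + I, 34) = 252 + (18 + ((-14 - 17) + 24)) = 252 + (18 + (-31 + 24)) = 252 + (18 - 7) = 252 + 11 = 263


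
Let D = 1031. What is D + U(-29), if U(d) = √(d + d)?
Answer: 1031 + I*√58 ≈ 1031.0 + 7.6158*I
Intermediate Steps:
U(d) = √2*√d (U(d) = √(2*d) = √2*√d)
D + U(-29) = 1031 + √2*√(-29) = 1031 + √2*(I*√29) = 1031 + I*√58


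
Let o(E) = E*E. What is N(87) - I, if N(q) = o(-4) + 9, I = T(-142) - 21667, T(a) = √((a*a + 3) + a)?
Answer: 21692 - 15*√89 ≈ 21551.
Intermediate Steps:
T(a) = √(3 + a + a²) (T(a) = √((a² + 3) + a) = √((3 + a²) + a) = √(3 + a + a²))
o(E) = E²
I = -21667 + 15*√89 (I = √(3 - 142 + (-142)²) - 21667 = √(3 - 142 + 20164) - 21667 = √20025 - 21667 = 15*√89 - 21667 = -21667 + 15*√89 ≈ -21526.)
N(q) = 25 (N(q) = (-4)² + 9 = 16 + 9 = 25)
N(87) - I = 25 - (-21667 + 15*√89) = 25 + (21667 - 15*√89) = 21692 - 15*√89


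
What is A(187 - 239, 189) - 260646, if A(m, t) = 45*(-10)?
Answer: -261096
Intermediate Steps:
A(m, t) = -450
A(187 - 239, 189) - 260646 = -450 - 260646 = -261096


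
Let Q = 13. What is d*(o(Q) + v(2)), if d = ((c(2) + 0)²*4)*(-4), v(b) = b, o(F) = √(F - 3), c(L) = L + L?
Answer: -512 - 256*√10 ≈ -1321.5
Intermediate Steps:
c(L) = 2*L
o(F) = √(-3 + F)
d = -256 (d = ((2*2 + 0)²*4)*(-4) = ((4 + 0)²*4)*(-4) = (4²*4)*(-4) = (16*4)*(-4) = 64*(-4) = -256)
d*(o(Q) + v(2)) = -256*(√(-3 + 13) + 2) = -256*(√10 + 2) = -256*(2 + √10) = -512 - 256*√10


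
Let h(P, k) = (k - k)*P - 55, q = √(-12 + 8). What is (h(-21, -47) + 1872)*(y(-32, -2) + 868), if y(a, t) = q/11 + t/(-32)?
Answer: 25236313/16 + 3634*I/11 ≈ 1.5773e+6 + 330.36*I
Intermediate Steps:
q = 2*I (q = √(-4) = 2*I ≈ 2.0*I)
y(a, t) = -t/32 + 2*I/11 (y(a, t) = (2*I)/11 + t/(-32) = (2*I)*(1/11) + t*(-1/32) = 2*I/11 - t/32 = -t/32 + 2*I/11)
h(P, k) = -55 (h(P, k) = 0*P - 55 = 0 - 55 = -55)
(h(-21, -47) + 1872)*(y(-32, -2) + 868) = (-55 + 1872)*((-1/32*(-2) + 2*I/11) + 868) = 1817*((1/16 + 2*I/11) + 868) = 1817*(13889/16 + 2*I/11) = 25236313/16 + 3634*I/11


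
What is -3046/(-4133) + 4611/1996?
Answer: 25137079/8249468 ≈ 3.0471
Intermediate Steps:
-3046/(-4133) + 4611/1996 = -3046*(-1/4133) + 4611*(1/1996) = 3046/4133 + 4611/1996 = 25137079/8249468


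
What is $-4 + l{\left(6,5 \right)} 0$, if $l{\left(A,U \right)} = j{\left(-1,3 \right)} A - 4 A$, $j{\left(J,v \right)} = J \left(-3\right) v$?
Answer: $-4$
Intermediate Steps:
$j{\left(J,v \right)} = - 3 J v$
$l{\left(A,U \right)} = 5 A$ ($l{\left(A,U \right)} = \left(-3\right) \left(-1\right) 3 A - 4 A = 9 A - 4 A = 5 A$)
$-4 + l{\left(6,5 \right)} 0 = -4 + 5 \cdot 6 \cdot 0 = -4 + 30 \cdot 0 = -4 + 0 = -4$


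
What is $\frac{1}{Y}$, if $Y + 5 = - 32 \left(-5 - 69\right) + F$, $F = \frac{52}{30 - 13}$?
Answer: $\frac{17}{40223} \approx 0.00042264$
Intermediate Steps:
$F = \frac{52}{17} \approx 3.0588$
$Y = \frac{40223}{17}$ ($Y = -5 - \left(- \frac{52}{17} + 32 \left(-5 - 69\right)\right) = -5 + \left(\left(-32\right) \left(-74\right) + \frac{52}{17}\right) = -5 + \left(2368 + \frac{52}{17}\right) = -5 + \frac{40308}{17} = \frac{40223}{17} \approx 2366.1$)
$\frac{1}{Y} = \frac{1}{\frac{40223}{17}} = \frac{17}{40223}$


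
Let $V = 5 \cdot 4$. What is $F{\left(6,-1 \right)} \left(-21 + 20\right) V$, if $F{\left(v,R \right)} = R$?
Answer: $20$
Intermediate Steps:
$V = 20$
$F{\left(6,-1 \right)} \left(-21 + 20\right) V = - (-21 + 20) 20 = \left(-1\right) \left(-1\right) 20 = 1 \cdot 20 = 20$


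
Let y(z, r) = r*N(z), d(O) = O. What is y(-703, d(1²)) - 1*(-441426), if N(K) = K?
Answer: 440723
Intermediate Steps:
y(z, r) = r*z
y(-703, d(1²)) - 1*(-441426) = 1²*(-703) - 1*(-441426) = 1*(-703) + 441426 = -703 + 441426 = 440723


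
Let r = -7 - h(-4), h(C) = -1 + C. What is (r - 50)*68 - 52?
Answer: -3588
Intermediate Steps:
r = -2 (r = -7 - (-1 - 4) = -7 - 1*(-5) = -7 + 5 = -2)
(r - 50)*68 - 52 = (-2 - 50)*68 - 52 = -52*68 - 52 = -3536 - 52 = -3588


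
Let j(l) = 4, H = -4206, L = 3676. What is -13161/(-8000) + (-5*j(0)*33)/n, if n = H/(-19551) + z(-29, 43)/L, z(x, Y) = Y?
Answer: -126418761109737/43471864000 ≈ -2908.1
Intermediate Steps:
n = 5433983/23956492 (n = -4206/(-19551) + 43/3676 = -4206*(-1/19551) + 43*(1/3676) = 1402/6517 + 43/3676 = 5433983/23956492 ≈ 0.22683)
-13161/(-8000) + (-5*j(0)*33)/n = -13161/(-8000) + (-5*4*33)/(5433983/23956492) = -13161*(-1/8000) - 20*33*(23956492/5433983) = 13161/8000 - 660*23956492/5433983 = 13161/8000 - 15811284720/5433983 = -126418761109737/43471864000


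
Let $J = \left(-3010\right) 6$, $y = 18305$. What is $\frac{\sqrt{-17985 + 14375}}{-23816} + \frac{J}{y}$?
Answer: $- \frac{516}{523} - \frac{19 i \sqrt{10}}{23816} \approx -0.98662 - 0.0025228 i$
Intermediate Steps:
$J = -18060$
$\frac{\sqrt{-17985 + 14375}}{-23816} + \frac{J}{y} = \frac{\sqrt{-17985 + 14375}}{-23816} - \frac{18060}{18305} = \sqrt{-3610} \left(- \frac{1}{23816}\right) - \frac{516}{523} = 19 i \sqrt{10} \left(- \frac{1}{23816}\right) - \frac{516}{523} = - \frac{19 i \sqrt{10}}{23816} - \frac{516}{523} = - \frac{516}{523} - \frac{19 i \sqrt{10}}{23816}$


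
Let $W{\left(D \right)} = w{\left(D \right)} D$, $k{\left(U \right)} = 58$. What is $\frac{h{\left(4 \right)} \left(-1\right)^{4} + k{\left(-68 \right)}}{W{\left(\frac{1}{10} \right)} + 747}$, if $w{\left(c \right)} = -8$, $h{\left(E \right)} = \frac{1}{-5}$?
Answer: $\frac{289}{3731} \approx 0.077459$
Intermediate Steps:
$h{\left(E \right)} = - \frac{1}{5}$
$W{\left(D \right)} = - 8 D$
$\frac{h{\left(4 \right)} \left(-1\right)^{4} + k{\left(-68 \right)}}{W{\left(\frac{1}{10} \right)} + 747} = \frac{- \frac{\left(-1\right)^{4}}{5} + 58}{- \frac{8}{10} + 747} = \frac{\left(- \frac{1}{5}\right) 1 + 58}{\left(-8\right) \frac{1}{10} + 747} = \frac{- \frac{1}{5} + 58}{- \frac{4}{5} + 747} = \frac{289}{5 \cdot \frac{3731}{5}} = \frac{289}{5} \cdot \frac{5}{3731} = \frac{289}{3731}$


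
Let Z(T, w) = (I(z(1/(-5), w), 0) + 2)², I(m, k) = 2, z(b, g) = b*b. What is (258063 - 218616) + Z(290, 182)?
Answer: 39463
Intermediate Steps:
z(b, g) = b²
Z(T, w) = 16 (Z(T, w) = (2 + 2)² = 4² = 16)
(258063 - 218616) + Z(290, 182) = (258063 - 218616) + 16 = 39447 + 16 = 39463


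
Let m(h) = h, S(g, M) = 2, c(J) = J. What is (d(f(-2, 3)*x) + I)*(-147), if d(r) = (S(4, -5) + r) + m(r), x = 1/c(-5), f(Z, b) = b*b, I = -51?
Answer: 38661/5 ≈ 7732.2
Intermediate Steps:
f(Z, b) = b**2
x = -1/5 (x = 1/(-5) = -1/5 ≈ -0.20000)
d(r) = 2 + 2*r (d(r) = (2 + r) + r = 2 + 2*r)
(d(f(-2, 3)*x) + I)*(-147) = ((2 + 2*(3**2*(-1/5))) - 51)*(-147) = ((2 + 2*(9*(-1/5))) - 51)*(-147) = ((2 + 2*(-9/5)) - 51)*(-147) = ((2 - 18/5) - 51)*(-147) = (-8/5 - 51)*(-147) = -263/5*(-147) = 38661/5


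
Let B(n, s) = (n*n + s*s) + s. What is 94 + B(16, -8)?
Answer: 406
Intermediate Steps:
B(n, s) = s + n**2 + s**2 (B(n, s) = (n**2 + s**2) + s = s + n**2 + s**2)
94 + B(16, -8) = 94 + (-8 + 16**2 + (-8)**2) = 94 + (-8 + 256 + 64) = 94 + 312 = 406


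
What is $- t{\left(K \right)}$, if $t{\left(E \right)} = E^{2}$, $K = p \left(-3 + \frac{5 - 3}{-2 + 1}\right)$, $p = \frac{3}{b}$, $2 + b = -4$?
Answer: $- \frac{25}{4} \approx -6.25$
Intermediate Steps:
$b = -6$ ($b = -2 - 4 = -6$)
$p = - \frac{1}{2}$ ($p = \frac{3}{-6} = 3 \left(- \frac{1}{6}\right) = - \frac{1}{2} \approx -0.5$)
$K = \frac{5}{2}$ ($K = - \frac{-3 + \frac{5 - 3}{-2 + 1}}{2} = - \frac{-3 + \frac{2}{-1}}{2} = - \frac{-3 + 2 \left(-1\right)}{2} = - \frac{-3 - 2}{2} = \left(- \frac{1}{2}\right) \left(-5\right) = \frac{5}{2} \approx 2.5$)
$- t{\left(K \right)} = - \left(\frac{5}{2}\right)^{2} = \left(-1\right) \frac{25}{4} = - \frac{25}{4}$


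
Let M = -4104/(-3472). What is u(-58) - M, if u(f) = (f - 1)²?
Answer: 1510241/434 ≈ 3479.8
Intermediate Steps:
M = 513/434 (M = -4104*(-1/3472) = 513/434 ≈ 1.1820)
u(f) = (-1 + f)²
u(-58) - M = (-1 - 58)² - 1*513/434 = (-59)² - 513/434 = 3481 - 513/434 = 1510241/434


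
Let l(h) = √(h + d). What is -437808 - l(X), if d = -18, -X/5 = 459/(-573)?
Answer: -437808 - 9*I*√6303/191 ≈ -4.3781e+5 - 3.741*I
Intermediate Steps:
X = 765/191 (X = -2295/(-573) = -2295*(-1)/573 = -5*(-153/191) = 765/191 ≈ 4.0052)
l(h) = √(-18 + h) (l(h) = √(h - 18) = √(-18 + h))
-437808 - l(X) = -437808 - √(-18 + 765/191) = -437808 - √(-2673/191) = -437808 - 9*I*√6303/191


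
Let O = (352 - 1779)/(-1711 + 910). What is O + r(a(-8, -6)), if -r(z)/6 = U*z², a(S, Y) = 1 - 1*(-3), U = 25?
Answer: -1920973/801 ≈ -2398.2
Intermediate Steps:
a(S, Y) = 4 (a(S, Y) = 1 + 3 = 4)
O = 1427/801 (O = -1427/(-801) = -1427*(-1/801) = 1427/801 ≈ 1.7815)
r(z) = -150*z²
O + r(a(-8, -6)) = 1427/801 - 150*4² = 1427/801 - 150*16 = 1427/801 - 2400 = -1920973/801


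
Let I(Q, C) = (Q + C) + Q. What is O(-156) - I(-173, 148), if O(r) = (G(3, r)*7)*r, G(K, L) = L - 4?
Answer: 174918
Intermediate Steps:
I(Q, C) = C + 2*Q (I(Q, C) = (C + Q) + Q = C + 2*Q)
G(K, L) = -4 + L
O(r) = r*(-28 + 7*r) (O(r) = ((-4 + r)*7)*r = (-28 + 7*r)*r = r*(-28 + 7*r))
O(-156) - I(-173, 148) = 7*(-156)*(-4 - 156) - (148 + 2*(-173)) = 7*(-156)*(-160) - (148 - 346) = 174720 - 1*(-198) = 174720 + 198 = 174918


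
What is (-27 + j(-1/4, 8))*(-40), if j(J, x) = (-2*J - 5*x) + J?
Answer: 2670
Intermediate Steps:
j(J, x) = -J - 5*x (j(J, x) = (-5*x - 2*J) + J = -J - 5*x)
(-27 + j(-1/4, 8))*(-40) = (-27 + (-(-1)/4 - 5*8))*(-40) = (-27 + (-(-1)/4 - 40))*(-40) = (-27 + (-1*(-¼) - 40))*(-40) = (-27 + (¼ - 40))*(-40) = (-27 - 159/4)*(-40) = -267/4*(-40) = 2670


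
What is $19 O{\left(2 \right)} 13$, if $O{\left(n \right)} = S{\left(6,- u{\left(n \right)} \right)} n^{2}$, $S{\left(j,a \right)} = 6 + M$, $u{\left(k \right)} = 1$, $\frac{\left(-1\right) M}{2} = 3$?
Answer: $0$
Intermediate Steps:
$M = -6$ ($M = \left(-2\right) 3 = -6$)
$S{\left(j,a \right)} = 0$ ($S{\left(j,a \right)} = 6 - 6 = 0$)
$O{\left(n \right)} = 0$ ($O{\left(n \right)} = 0 n^{2} = 0$)
$19 O{\left(2 \right)} 13 = 19 \cdot 0 \cdot 13 = 0 \cdot 13 = 0$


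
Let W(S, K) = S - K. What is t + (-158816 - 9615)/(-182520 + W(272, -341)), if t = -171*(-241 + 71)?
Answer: 5288204921/181907 ≈ 29071.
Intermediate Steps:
t = 29070 (t = -171*(-170) = 29070)
t + (-158816 - 9615)/(-182520 + W(272, -341)) = 29070 + (-158816 - 9615)/(-182520 + (272 - 1*(-341))) = 29070 - 168431/(-182520 + (272 + 341)) = 29070 - 168431/(-182520 + 613) = 29070 - 168431/(-181907) = 29070 - 168431*(-1/181907) = 29070 + 168431/181907 = 5288204921/181907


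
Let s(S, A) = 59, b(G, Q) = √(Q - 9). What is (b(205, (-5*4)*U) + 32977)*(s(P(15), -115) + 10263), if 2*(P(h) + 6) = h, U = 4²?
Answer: 340388594 + 10322*I*√329 ≈ 3.4039e+8 + 1.8722e+5*I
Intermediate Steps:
U = 16
P(h) = -6 + h/2
b(G, Q) = √(-9 + Q)
(b(205, (-5*4)*U) + 32977)*(s(P(15), -115) + 10263) = (√(-9 - 5*4*16) + 32977)*(59 + 10263) = (√(-9 - 20*16) + 32977)*10322 = (√(-9 - 320) + 32977)*10322 = (√(-329) + 32977)*10322 = (I*√329 + 32977)*10322 = (32977 + I*√329)*10322 = 340388594 + 10322*I*√329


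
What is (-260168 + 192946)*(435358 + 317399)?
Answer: -50601831054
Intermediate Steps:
(-260168 + 192946)*(435358 + 317399) = -67222*752757 = -50601831054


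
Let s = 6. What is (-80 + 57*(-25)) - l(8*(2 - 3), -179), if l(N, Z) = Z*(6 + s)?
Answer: 643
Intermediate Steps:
l(N, Z) = 12*Z (l(N, Z) = Z*(6 + 6) = Z*12 = 12*Z)
(-80 + 57*(-25)) - l(8*(2 - 3), -179) = (-80 + 57*(-25)) - 12*(-179) = (-80 - 1425) - 1*(-2148) = -1505 + 2148 = 643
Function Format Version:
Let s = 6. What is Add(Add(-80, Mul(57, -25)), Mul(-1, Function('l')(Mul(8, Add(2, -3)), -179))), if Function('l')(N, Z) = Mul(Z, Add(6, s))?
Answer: 643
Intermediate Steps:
Function('l')(N, Z) = Mul(12, Z) (Function('l')(N, Z) = Mul(Z, Add(6, 6)) = Mul(Z, 12) = Mul(12, Z))
Add(Add(-80, Mul(57, -25)), Mul(-1, Function('l')(Mul(8, Add(2, -3)), -179))) = Add(Add(-80, Mul(57, -25)), Mul(-1, Mul(12, -179))) = Add(Add(-80, -1425), Mul(-1, -2148)) = Add(-1505, 2148) = 643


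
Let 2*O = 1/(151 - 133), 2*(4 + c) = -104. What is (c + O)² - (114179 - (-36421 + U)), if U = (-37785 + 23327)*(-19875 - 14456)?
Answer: 643088329633/1296 ≈ 4.9621e+8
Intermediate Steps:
c = -56 (c = -4 + (½)*(-104) = -4 - 52 = -56)
U = 496357598 (U = -14458*(-34331) = 496357598)
O = 1/36 (O = 1/(2*(151 - 133)) = (½)/18 = (½)*(1/18) = 1/36 ≈ 0.027778)
(c + O)² - (114179 - (-36421 + U)) = (-56 + 1/36)² - (114179 - (-36421 + 496357598)) = (-2015/36)² - (114179 - 1*496321177) = 4060225/1296 - (114179 - 496321177) = 4060225/1296 - 1*(-496206998) = 4060225/1296 + 496206998 = 643088329633/1296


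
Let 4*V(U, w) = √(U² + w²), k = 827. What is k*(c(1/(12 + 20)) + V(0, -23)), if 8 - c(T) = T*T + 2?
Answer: 9949637/1024 ≈ 9716.4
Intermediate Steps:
V(U, w) = √(U² + w²)/4
c(T) = 6 - T² (c(T) = 8 - (T*T + 2) = 8 - (T² + 2) = 8 - (2 + T²) = 8 + (-2 - T²) = 6 - T²)
k*(c(1/(12 + 20)) + V(0, -23)) = 827*((6 - (1/(12 + 20))²) + √(0² + (-23)²)/4) = 827*((6 - (1/32)²) + √(0 + 529)/4) = 827*((6 - (1/32)²) + √529/4) = 827*((6 - 1*1/1024) + (¼)*23) = 827*((6 - 1/1024) + 23/4) = 827*(6143/1024 + 23/4) = 827*(12031/1024) = 9949637/1024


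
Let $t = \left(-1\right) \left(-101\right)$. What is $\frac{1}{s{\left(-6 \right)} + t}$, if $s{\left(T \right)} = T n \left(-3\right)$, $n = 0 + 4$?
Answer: $\frac{1}{173} \approx 0.0057803$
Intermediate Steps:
$n = 4$
$s{\left(T \right)} = - 12 T$ ($s{\left(T \right)} = T 4 \left(-3\right) = 4 T \left(-3\right) = - 12 T$)
$t = 101$
$\frac{1}{s{\left(-6 \right)} + t} = \frac{1}{\left(-12\right) \left(-6\right) + 101} = \frac{1}{72 + 101} = \frac{1}{173}$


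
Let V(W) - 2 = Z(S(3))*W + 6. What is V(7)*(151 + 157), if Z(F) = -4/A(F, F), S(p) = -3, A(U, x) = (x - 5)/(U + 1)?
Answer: 308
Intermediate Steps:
A(U, x) = (-5 + x)/(1 + U)
Z(F) = -4*(1 + F)/(-5 + F)
V(W) = 8 - W (V(W) = 2 + ((4*(-1 - 1*(-3))/(-5 - 3))*W + 6) = 2 + ((4*(-1 + 3)/(-8))*W + 6) = 2 + ((4*(-⅛)*2)*W + 6) = 2 + (-W + 6) = 2 + (6 - W) = 8 - W)
V(7)*(151 + 157) = (8 - 1*7)*(151 + 157) = (8 - 7)*308 = 1*308 = 308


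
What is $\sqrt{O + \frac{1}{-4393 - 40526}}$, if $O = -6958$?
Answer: $\frac{13 i \sqrt{9230290517}}{14973} \approx 83.415 i$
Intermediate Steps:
$\sqrt{O + \frac{1}{-4393 - 40526}} = \sqrt{-6958 + \frac{1}{-4393 - 40526}} = \sqrt{-6958 + \frac{1}{-44919}} = \sqrt{-6958 - \frac{1}{44919}} = \sqrt{- \frac{312546403}{44919}} = \frac{13 i \sqrt{9230290517}}{14973}$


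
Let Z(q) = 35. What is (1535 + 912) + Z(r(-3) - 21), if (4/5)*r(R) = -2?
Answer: 2482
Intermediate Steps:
r(R) = -5/2 (r(R) = (5/4)*(-2) = -5/2)
(1535 + 912) + Z(r(-3) - 21) = (1535 + 912) + 35 = 2447 + 35 = 2482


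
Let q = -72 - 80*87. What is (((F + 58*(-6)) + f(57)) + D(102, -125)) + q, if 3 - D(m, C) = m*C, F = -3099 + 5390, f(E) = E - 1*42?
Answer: 7679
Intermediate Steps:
f(E) = -42 + E (f(E) = E - 42 = -42 + E)
F = 2291
D(m, C) = 3 - C*m (D(m, C) = 3 - m*C = 3 - C*m)
q = -7032 (q = -72 - 6960 = -7032)
(((F + 58*(-6)) + f(57)) + D(102, -125)) + q = (((2291 + 58*(-6)) + (-42 + 57)) + (3 - 1*(-125)*102)) - 7032 = (((2291 - 348) + 15) + (3 + 12750)) - 7032 = ((1943 + 15) + 12753) - 7032 = (1958 + 12753) - 7032 = 14711 - 7032 = 7679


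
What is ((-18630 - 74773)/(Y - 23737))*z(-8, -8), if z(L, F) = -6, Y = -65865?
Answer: -280209/44801 ≈ -6.2545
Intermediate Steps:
((-18630 - 74773)/(Y - 23737))*z(-8, -8) = ((-18630 - 74773)/(-65865 - 23737))*(-6) = -93403/(-89602)*(-6) = -93403*(-1/89602)*(-6) = (93403/89602)*(-6) = -280209/44801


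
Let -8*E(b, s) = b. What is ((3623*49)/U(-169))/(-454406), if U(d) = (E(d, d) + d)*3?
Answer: 101444/115191921 ≈ 0.00088065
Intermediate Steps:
E(b, s) = -b/8
U(d) = 21*d/8 (U(d) = (-d/8 + d)*3 = (7*d/8)*3 = 21*d/8)
((3623*49)/U(-169))/(-454406) = ((3623*49)/(((21/8)*(-169))))/(-454406) = (177527/(-3549/8))*(-1/454406) = (177527*(-8/3549))*(-1/454406) = -202888/507*(-1/454406) = 101444/115191921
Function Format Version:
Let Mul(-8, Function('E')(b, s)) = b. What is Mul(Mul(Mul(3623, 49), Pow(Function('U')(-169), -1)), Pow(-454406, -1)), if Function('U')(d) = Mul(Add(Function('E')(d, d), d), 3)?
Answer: Rational(101444, 115191921) ≈ 0.00088065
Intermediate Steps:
Function('E')(b, s) = Mul(Rational(-1, 8), b)
Function('U')(d) = Mul(Rational(21, 8), d) (Function('U')(d) = Mul(Add(Mul(Rational(-1, 8), d), d), 3) = Mul(Mul(Rational(7, 8), d), 3) = Mul(Rational(21, 8), d))
Mul(Mul(Mul(3623, 49), Pow(Function('U')(-169), -1)), Pow(-454406, -1)) = Mul(Mul(Mul(3623, 49), Pow(Mul(Rational(21, 8), -169), -1)), Pow(-454406, -1)) = Mul(Mul(177527, Pow(Rational(-3549, 8), -1)), Rational(-1, 454406)) = Mul(Mul(177527, Rational(-8, 3549)), Rational(-1, 454406)) = Mul(Rational(-202888, 507), Rational(-1, 454406)) = Rational(101444, 115191921)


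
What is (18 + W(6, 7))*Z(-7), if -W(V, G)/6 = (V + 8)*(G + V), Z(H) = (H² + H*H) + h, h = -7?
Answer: -97734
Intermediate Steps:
Z(H) = -7 + 2*H² (Z(H) = (H² + H*H) - 7 = (H² + H²) - 7 = 2*H² - 7 = -7 + 2*H²)
W(V, G) = -6*(8 + V)*(G + V) (W(V, G) = -6*(V + 8)*(G + V) = -6*(8 + V)*(G + V))
(18 + W(6, 7))*Z(-7) = (18 + (-48*7 - 48*6 - 6*6² - 6*7*6))*(-7 + 2*(-7)²) = (18 + (-336 - 288 - 6*36 - 252))*(-7 + 2*49) = (18 + (-336 - 288 - 216 - 252))*(-7 + 98) = (18 - 1092)*91 = -1074*91 = -97734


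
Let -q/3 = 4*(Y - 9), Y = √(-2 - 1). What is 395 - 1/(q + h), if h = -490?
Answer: 28905501/73178 - 3*I*√3/36589 ≈ 395.0 - 0.00014201*I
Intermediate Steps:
Y = I*√3 (Y = √(-3) = I*√3 ≈ 1.732*I)
q = 108 - 12*I*√3 (q = -12*(I*√3 - 9) = -12*(-9 + I*√3) = -3*(-36 + 4*I*√3) = 108 - 12*I*√3 ≈ 108.0 - 20.785*I)
395 - 1/(q + h) = 395 - 1/((108 - 12*I*√3) - 490) = 395 - 1/(-382 - 12*I*√3)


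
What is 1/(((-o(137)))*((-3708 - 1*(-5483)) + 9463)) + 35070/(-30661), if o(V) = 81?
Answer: -31923480121/27910033758 ≈ -1.1438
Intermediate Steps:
1/(((-o(137)))*((-3708 - 1*(-5483)) + 9463)) + 35070/(-30661) = 1/(((-1*81))*((-3708 - 1*(-5483)) + 9463)) + 35070/(-30661) = 1/((-81)*((-3708 + 5483) + 9463)) + 35070*(-1/30661) = -1/(81*(1775 + 9463)) - 35070/30661 = -1/81/11238 - 35070/30661 = -1/81*1/11238 - 35070/30661 = -1/910278 - 35070/30661 = -31923480121/27910033758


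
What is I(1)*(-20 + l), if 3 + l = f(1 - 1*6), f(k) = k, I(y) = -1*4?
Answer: 112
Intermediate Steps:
I(y) = -4
l = -8 (l = -3 + (1 - 1*6) = -3 + (1 - 6) = -3 - 5 = -8)
I(1)*(-20 + l) = -4*(-20 - 8) = -4*(-28) = 112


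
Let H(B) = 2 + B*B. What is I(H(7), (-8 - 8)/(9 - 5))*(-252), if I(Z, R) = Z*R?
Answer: 51408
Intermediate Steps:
H(B) = 2 + B²
I(Z, R) = R*Z
I(H(7), (-8 - 8)/(9 - 5))*(-252) = (((-8 - 8)/(9 - 5))*(2 + 7²))*(-252) = ((-16/4)*(2 + 49))*(-252) = (-16*¼*51)*(-252) = -4*51*(-252) = -204*(-252) = 51408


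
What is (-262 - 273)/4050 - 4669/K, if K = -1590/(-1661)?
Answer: -104698157/21465 ≈ -4877.6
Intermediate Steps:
K = 1590/1661 (K = -1590*(-1/1661) = 1590/1661 ≈ 0.95725)
(-262 - 273)/4050 - 4669/K = (-262 - 273)/4050 - 4669/1590/1661 = -535*1/4050 - 4669*1661/1590 = -107/810 - 7755209/1590 = -104698157/21465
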